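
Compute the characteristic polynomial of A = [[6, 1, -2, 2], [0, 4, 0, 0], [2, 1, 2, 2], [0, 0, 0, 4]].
χ_A(x) = (x - 4)^4

xI - A = [[x - 6, -1, 2, -2], [0, x - 4, 0, 0], [-2, -1, x - 2, -2], [0, 0, 0, x - 4]].

Expanding det(xI - A) along the first row:
det(xI - A) = + (x - 6)·det([[x - 4, 0, 0], [-1, x - 2, -2], [0, 0, x - 4]]) - (-1)·det([[0, 0, 0], [-2, x - 2, -2], [0, 0, x - 4]]) + (2)·det([[0, x - 4, 0], [-2, -1, -2], [0, 0, x - 4]]) - (-2)·det([[0, x - 4, 0], [-2, -1, x - 2], [0, 0, 0]]).

Evaluating gives χ_A(x) = x^4 - 16x^3 + 96x^2 - 256x + 256 = (x - 4)^4.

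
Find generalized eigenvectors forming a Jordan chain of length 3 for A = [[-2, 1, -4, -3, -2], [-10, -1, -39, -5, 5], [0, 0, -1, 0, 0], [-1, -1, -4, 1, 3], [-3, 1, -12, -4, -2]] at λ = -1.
We seek v_1 ∈ ker((A + I)^3) \ ker((A + I)^2), then set v_{i+1} = (A + I) v_i.

One such chain is v_1 = [[1, 0, 1, -5, 5]]^T, v_2 = [[0, 1, 0, 0, 0]]^T, v_3 = [[1, 0, 0, -1, 1]]^T. Check: (A + I) v_3 = [[0, 0, 0, 0, 0]]^T = 0.

v_1 = [[1, 0, 1, -5, 5]]^T, v_2 = [[0, 1, 0, 0, 0]]^T, v_3 = [[1, 0, 0, -1, 1]]^T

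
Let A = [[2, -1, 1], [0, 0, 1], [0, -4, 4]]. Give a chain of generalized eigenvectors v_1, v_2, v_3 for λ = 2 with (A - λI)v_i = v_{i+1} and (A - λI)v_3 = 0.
We seek v_1 ∈ ker((A - 2I)^3) \ ker((A - 2I)^2), then set v_{i+1} = (A - 2I) v_i.

One such chain is v_1 = [[-3, 0, 1]]^T, v_2 = [[1, 1, 2]]^T, v_3 = [[1, 0, 0]]^T. Check: (A - 2I) v_3 = [[0, 0, 0]]^T = 0.

v_1 = [[-3, 0, 1]]^T, v_2 = [[1, 1, 2]]^T, v_3 = [[1, 0, 0]]^T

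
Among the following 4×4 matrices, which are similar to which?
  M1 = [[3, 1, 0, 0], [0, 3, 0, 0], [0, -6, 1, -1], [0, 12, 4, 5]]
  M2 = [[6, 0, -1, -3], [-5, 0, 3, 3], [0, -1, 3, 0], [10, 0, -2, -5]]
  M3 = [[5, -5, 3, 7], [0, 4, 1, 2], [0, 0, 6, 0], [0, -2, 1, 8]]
Characteristic polynomials: χ_{M1} = (x - 3)^4, χ_{M2} = (x - 1)^4, χ_{M3} = (x - 6)^3(x - 5).

{M1}: invariant factors (x - 3)^2, (x - 3)^2.

{M2}: invariant factors x - 1, (x - 1)^3.

{M3}: invariant factors x - 6, (x - 6)^2(x - 5).

Matrices are similar if and only if their invariant-factor lists agree; the partition into similarity classes is {M1}, {M2}, {M3}.

3 classes: {M1}, {M2}, {M3}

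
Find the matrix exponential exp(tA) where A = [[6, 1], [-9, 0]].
e^{tA} = [[(3*t + 1)*e^{3*t}, t*e^{3*t}], [-9*t*e^{3*t}, (1 - 3*t)*e^{3*t}]]

A has Jordan form J = [[3, 1], [0, 3]] with A = PJP^{-1}, so e^{tA} = P e^{tJ} P^{-1}.

For a Jordan block J_k(λ), e^{tJ_k(λ)} = e^{λt} · (I + tN + t^2 N^2/2! + ... + t^{k-1} N^{k-1}/(k-1)!) where N is the nilpotent superdiagonal part.

Assembling the blocks and conjugating back gives the entries of e^{tA} as shown above.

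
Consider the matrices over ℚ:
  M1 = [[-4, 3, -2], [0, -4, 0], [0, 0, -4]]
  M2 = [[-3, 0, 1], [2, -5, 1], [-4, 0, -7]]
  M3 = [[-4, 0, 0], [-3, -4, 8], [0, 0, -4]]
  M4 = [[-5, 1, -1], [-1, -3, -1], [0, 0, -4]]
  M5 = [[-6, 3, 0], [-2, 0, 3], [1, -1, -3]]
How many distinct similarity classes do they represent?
3 classes: {M1, M3, M4}, {M2}, {M5}

Characteristic polynomials: χ_{M1} = (x + 4)^3, χ_{M2} = (x + 5)^3, χ_{M3} = (x + 4)^3, χ_{M4} = (x + 4)^3, χ_{M5} = (x + 3)^3.

{M1, M3, M4}: invariant factors x + 4, (x + 4)^2.

{M2}: invariant factors x + 5, (x + 5)^2.

{M5}: invariant factors (x + 3)^3.

Matrices are similar if and only if their invariant-factor lists agree; the partition into similarity classes is {M1, M3, M4}, {M2}, {M5}.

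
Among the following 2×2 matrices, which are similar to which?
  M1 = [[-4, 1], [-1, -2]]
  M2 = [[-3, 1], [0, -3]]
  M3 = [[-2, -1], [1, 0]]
2 classes: {M1, M2}, {M3}

Characteristic polynomials: χ_{M1} = (x + 3)^2, χ_{M2} = (x + 3)^2, χ_{M3} = (x + 1)^2.

{M1, M2}: invariant factors (x + 3)^2.

{M3}: invariant factors (x + 1)^2.

Matrices are similar if and only if their invariant-factor lists agree; the partition into similarity classes is {M1, M2}, {M3}.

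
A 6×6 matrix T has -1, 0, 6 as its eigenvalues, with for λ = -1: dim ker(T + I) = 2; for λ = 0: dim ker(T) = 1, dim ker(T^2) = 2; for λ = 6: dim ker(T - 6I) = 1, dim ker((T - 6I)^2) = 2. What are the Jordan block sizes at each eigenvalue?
λ = -1: successive nullity increments [2] count blocks of size ≥ k; block sizes are [1, 1].
λ = 0: successive nullity increments [1, 1] count blocks of size ≥ k; block sizes are [2].
λ = 6: successive nullity increments [1, 1] count blocks of size ≥ k; block sizes are [2].

Jordan blocks: (-1, 1), (-1, 1), (0, 2), (6, 2)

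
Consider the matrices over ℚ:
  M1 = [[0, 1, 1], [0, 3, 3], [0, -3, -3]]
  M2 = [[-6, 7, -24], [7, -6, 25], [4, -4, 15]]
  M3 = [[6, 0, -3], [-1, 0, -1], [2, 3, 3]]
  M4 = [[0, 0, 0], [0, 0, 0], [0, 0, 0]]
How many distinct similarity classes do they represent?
Characteristic polynomials: χ_{M1} = x^3, χ_{M2} = (x - 1)^3, χ_{M3} = (x - 3)^3, χ_{M4} = x^3.

{M1}: invariant factors x, x^2.

{M2}: invariant factors (x - 1)^3.

{M3}: invariant factors (x - 3)^3.

{M4}: invariant factors x, x, x.

Matrices are similar if and only if their invariant-factor lists agree; the partition into similarity classes is {M1}, {M2}, {M3}, {M4}.

4 classes: {M1}, {M2}, {M3}, {M4}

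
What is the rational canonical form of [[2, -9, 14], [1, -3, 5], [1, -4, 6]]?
R = [[0, 0, -1], [1, 0, -3], [0, 1, 5]]

The invariant factors of A (the non-unit diagonal entries of the Smith normal form of xI - A over ℚ[x]) are (x - 1)(x^2 - 4x - 1), each dividing the next. The characteristic polynomial is their product, (x - 1)(x^2 - 4x - 1).

The rational canonical form is the block-diagonal matrix of companion matrices C(f_i):
R = [[0, 0, -1], [1, 0, -3], [0, 1, 5]].

Note the characteristic polynomial does not split into linear factors over ℚ, so A has no Jordan form over ℚ; the rational canonical form exists over any field.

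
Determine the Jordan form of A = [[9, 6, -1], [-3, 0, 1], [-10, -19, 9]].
J = [[6, 1, 0], [0, 6, 1], [0, 0, 6]]

The characteristic polynomial is det(xI - A) = (x - 6)^3, so the eigenvalues are 6 (algebraic multiplicity 3).

For λ = 6: rank(A - 6I) = 2, rank((A - 6I)^2) = 1, rank((A - 6I)^3) = 0. The eigenspace has dimension 3 - 2 = 1, so there is 1 Jordan block; the rank sequence gives block sizes [3].

Assembling the blocks gives the Jordan form J above.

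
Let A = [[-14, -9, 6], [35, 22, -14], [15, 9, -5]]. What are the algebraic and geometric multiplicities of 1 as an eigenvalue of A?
algebraic multiplicity 3, geometric multiplicity 2

The characteristic polynomial is (x - 1)^3, so the factor x - 1 appears with exponent 3: the algebraic multiplicity is 3.

rank(A - I) = 1, so the eigenspace has dimension 3 - 1 = 2: the geometric multiplicity is 2.

Since 2 < 3, A is not diagonalizable.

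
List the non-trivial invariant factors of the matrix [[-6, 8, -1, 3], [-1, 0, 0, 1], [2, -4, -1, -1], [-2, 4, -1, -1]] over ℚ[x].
(x + 2)^2, (x + 2)^2

The Jordan structure of A has elementary divisors (x + 2)^2, (x + 2)^2. Arranging the block sizes at each eigenvalue in decreasing order and taking row products gives the invariant factors.

Invariant factors (smallest first, each dividing the next): (x + 2)^2, (x + 2)^2.

Check: the last factor (x + 2)^2 is the minimal polynomial, and the product (x + 2)^4 is the characteristic polynomial.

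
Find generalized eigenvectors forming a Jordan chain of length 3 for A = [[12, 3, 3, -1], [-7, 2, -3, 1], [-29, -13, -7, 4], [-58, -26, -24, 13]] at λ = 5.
v_1 = [[0, -1, 1, 0]]^T, v_2 = [[0, 0, 1, 2]]^T, v_3 = [[1, -1, -4, -8]]^T

We seek v_1 ∈ ker((A - 5I)^3) \ ker((A - 5I)^2), then set v_{i+1} = (A - 5I) v_i.

One such chain is v_1 = [[0, -1, 1, 0]]^T, v_2 = [[0, 0, 1, 2]]^T, v_3 = [[1, -1, -4, -8]]^T. Check: (A - 5I) v_3 = [[0, 0, 0, 0]]^T = 0.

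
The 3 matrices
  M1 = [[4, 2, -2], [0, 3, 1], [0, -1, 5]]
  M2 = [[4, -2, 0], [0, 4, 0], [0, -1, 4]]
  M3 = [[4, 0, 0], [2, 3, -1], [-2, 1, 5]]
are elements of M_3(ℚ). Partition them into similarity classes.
Characteristic polynomials: χ_{M1} = (x - 4)^3, χ_{M2} = (x - 4)^3, χ_{M3} = (x - 4)^3.

{M1, M2, M3}: invariant factors x - 4, (x - 4)^2.

Matrices are similar if and only if their invariant-factor lists agree; the partition into similarity classes is {M1, M2, M3}.

1 class: {M1, M2, M3}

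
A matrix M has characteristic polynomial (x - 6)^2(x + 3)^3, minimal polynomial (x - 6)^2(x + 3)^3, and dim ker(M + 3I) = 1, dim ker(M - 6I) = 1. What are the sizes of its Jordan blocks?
λ = -3: algebraic multiplicity 3 (exponent in χ_M), largest block size 3 (exponent in m_M), 1 block (geometric multiplicity). This forces block sizes [3].
λ = 6: algebraic multiplicity 2 (exponent in χ_M), largest block size 2 (exponent in m_M), 1 block (geometric multiplicity). This forces block sizes [2].

Jordan blocks: (-3, 3), (6, 2)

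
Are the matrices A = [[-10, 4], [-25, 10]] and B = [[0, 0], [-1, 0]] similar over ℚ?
Yes.

Two matrices over a field are similar if and only if they have the same invariant factors.

Both A and B have characteristic polynomial x^2 and minimal polynomial x^2. Computing further, both have invariant factors x^2. Hence A and B are similar.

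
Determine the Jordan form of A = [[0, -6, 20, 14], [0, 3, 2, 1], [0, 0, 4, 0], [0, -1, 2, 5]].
The characteristic polynomial is det(xI - A) = x(x - 4)^3, so the eigenvalues are 0 (algebraic multiplicity 1), 4 (algebraic multiplicity 3).

For λ = 0: algebraic multiplicity 1 gives one 1×1 block.

For λ = 4: rank(A - 4I) = 2, rank((A - 4I)^2) = 1. The eigenspace has dimension 4 - 2 = 2, so there are 2 Jordan blocks; the rank sequence gives block sizes [2, 1].

Assembling the blocks gives the Jordan form J above.

J = [[0, 0, 0, 0], [0, 4, 1, 0], [0, 0, 4, 0], [0, 0, 0, 4]]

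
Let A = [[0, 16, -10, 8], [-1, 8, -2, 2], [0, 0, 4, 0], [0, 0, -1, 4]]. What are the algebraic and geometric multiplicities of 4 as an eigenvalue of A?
algebraic multiplicity 4, geometric multiplicity 2

The characteristic polynomial is (x - 4)^4, so the factor x - 4 appears with exponent 4: the algebraic multiplicity is 4.

rank(A - 4I) = 2, so the eigenspace has dimension 4 - 2 = 2: the geometric multiplicity is 2.

Since 2 < 4, A is not diagonalizable.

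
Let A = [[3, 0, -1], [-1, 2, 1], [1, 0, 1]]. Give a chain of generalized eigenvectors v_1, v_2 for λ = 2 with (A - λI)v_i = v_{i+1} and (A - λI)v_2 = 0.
v_1 = [[1, 0, 0]]^T, v_2 = [[1, -1, 1]]^T

We seek v_1 ∈ ker((A - 2I)^2) \ ker(A - 2I), then set v_{i+1} = (A - 2I) v_i.

One such chain is v_1 = [[1, 0, 0]]^T, v_2 = [[1, -1, 1]]^T. Check: (A - 2I) v_2 = [[0, 0, 0]]^T = 0.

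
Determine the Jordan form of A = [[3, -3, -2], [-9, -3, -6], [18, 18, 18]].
The characteristic polynomial is det(xI - A) = (x - 6)^3, so the eigenvalues are 6 (algebraic multiplicity 3).

For λ = 6: rank(A - 6I) = 1, rank((A - 6I)^2) = 0. The eigenspace has dimension 3 - 1 = 2, so there are 2 Jordan blocks; the rank sequence gives block sizes [2, 1].

Assembling the blocks gives the Jordan form J above.

J = [[6, 1, 0], [0, 6, 0], [0, 0, 6]]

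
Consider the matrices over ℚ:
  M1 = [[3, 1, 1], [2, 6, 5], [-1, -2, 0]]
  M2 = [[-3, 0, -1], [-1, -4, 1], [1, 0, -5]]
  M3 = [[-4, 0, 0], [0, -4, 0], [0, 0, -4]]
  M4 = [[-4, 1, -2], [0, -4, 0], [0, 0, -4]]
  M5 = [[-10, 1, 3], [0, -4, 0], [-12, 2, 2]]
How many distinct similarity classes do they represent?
Characteristic polynomials: χ_{M1} = (x - 3)^3, χ_{M2} = (x + 4)^3, χ_{M3} = (x + 4)^3, χ_{M4} = (x + 4)^3, χ_{M5} = (x + 4)^3.

{M1}: invariant factors (x - 3)^3.

{M2, M4, M5}: invariant factors x + 4, (x + 4)^2.

{M3}: invariant factors x + 4, x + 4, x + 4.

Matrices are similar if and only if their invariant-factor lists agree; the partition into similarity classes is {M1}, {M2, M4, M5}, {M3}.

3 classes: {M1}, {M2, M4, M5}, {M3}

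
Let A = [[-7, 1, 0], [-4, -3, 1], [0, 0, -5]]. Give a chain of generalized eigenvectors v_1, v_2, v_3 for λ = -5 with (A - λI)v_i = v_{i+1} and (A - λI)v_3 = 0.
We seek v_1 ∈ ker((A + 5I)^3) \ ker((A + 5I)^2), then set v_{i+1} = (A + 5I) v_i.

One such chain is v_1 = [[0, 1, 1]]^T, v_2 = [[1, 3, 0]]^T, v_3 = [[1, 2, 0]]^T. Check: (A + 5I) v_3 = [[0, 0, 0]]^T = 0.

v_1 = [[0, 1, 1]]^T, v_2 = [[1, 3, 0]]^T, v_3 = [[1, 2, 0]]^T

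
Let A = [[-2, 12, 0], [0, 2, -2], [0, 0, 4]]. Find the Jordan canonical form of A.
The characteristic polynomial is det(xI - A) = (x - 4)(x - 2)(x + 2), so the eigenvalues are -2 (algebraic multiplicity 1), 2 (algebraic multiplicity 1), 4 (algebraic multiplicity 1).

For λ = -2: algebraic multiplicity 1 gives one 1×1 block.

For λ = 2: algebraic multiplicity 1 gives one 1×1 block.

For λ = 4: algebraic multiplicity 1 gives one 1×1 block.

Assembling the blocks gives the Jordan form J above.

J = [[-2, 0, 0], [0, 2, 0], [0, 0, 4]]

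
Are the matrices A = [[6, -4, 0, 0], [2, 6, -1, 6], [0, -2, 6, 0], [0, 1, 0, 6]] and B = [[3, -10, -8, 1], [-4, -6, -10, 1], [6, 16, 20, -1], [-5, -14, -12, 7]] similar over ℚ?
Yes.

Two matrices over a field are similar if and only if they have the same invariant factors.

Both A and B have characteristic polynomial (x - 6)^4 and minimal polynomial (x - 6)^3. Computing further, both have invariant factors x - 6, (x - 6)^3. Hence A and B are similar.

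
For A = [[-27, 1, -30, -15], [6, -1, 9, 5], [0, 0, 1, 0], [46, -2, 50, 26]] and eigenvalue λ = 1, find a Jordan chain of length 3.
v_1 = [[-1, 0, 1, 0]]^T, v_2 = [[-2, 3, 0, 4]]^T, v_3 = [[-1, 2, 0, 2]]^T

We seek v_1 ∈ ker((A - I)^3) \ ker((A - I)^2), then set v_{i+1} = (A - I) v_i.

One such chain is v_1 = [[-1, 0, 1, 0]]^T, v_2 = [[-2, 3, 0, 4]]^T, v_3 = [[-1, 2, 0, 2]]^T. Check: (A - I) v_3 = [[0, 0, 0, 0]]^T = 0.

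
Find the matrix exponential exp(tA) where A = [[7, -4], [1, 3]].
A has Jordan form J = [[5, 1], [0, 5]] with A = PJP^{-1}, so e^{tA} = P e^{tJ} P^{-1}.

For a Jordan block J_k(λ), e^{tJ_k(λ)} = e^{λt} · (I + tN + t^2 N^2/2! + ... + t^{k-1} N^{k-1}/(k-1)!) where N is the nilpotent superdiagonal part.

Assembling the blocks and conjugating back gives the entries of e^{tA} as shown above.

e^{tA} = [[(2*t + 1)*e^{5*t}, -4*t*e^{5*t}], [t*e^{5*t}, (1 - 2*t)*e^{5*t}]]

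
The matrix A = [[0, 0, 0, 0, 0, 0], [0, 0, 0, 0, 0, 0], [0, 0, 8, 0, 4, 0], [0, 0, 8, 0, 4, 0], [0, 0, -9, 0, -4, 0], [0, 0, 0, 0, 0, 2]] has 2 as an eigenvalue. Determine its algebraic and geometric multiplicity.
The characteristic polynomial is x^3(x - 2)^3, so the factor x - 2 appears with exponent 3: the algebraic multiplicity is 3.

rank(A - 2I) = 4, so the eigenspace has dimension 6 - 4 = 2: the geometric multiplicity is 2.

Since 2 < 3, A is not diagonalizable.

algebraic multiplicity 3, geometric multiplicity 2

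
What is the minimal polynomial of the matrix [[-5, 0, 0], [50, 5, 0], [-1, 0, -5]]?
m_A(x) = (x - 5)(x + 5)^2

The characteristic polynomial factors as (x - 5)(x + 5)^2. The minimal polynomial is ∏(x - λ)^{k_λ} where k_λ is the size of the largest Jordan block at λ.

For λ = -5: rank(A + 5I) = 2, and the largest Jordan block has size 2 (the smallest k with rank((A + 5I)^k) = rank((A + 5I)^(k+1))).
For λ = 5: rank(A - 5I) = 2, and the largest Jordan block has size 1 (the smallest k with rank((A - 5I)^k) = rank((A - 5I)^(k+1))).

So m_A(x) = (x - 5)(x + 5)^2.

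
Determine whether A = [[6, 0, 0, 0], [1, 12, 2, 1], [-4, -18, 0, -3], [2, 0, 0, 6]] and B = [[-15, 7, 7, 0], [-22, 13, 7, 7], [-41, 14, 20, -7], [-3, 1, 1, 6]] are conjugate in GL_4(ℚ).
Two matrices over a field are similar if and only if they have the same invariant factors.

Both A and B have characteristic polynomial (x - 6)^4 and minimal polynomial (x - 6)^2. Computing further, both have invariant factors (x - 6)^2, (x - 6)^2. Hence A and B are similar.

Yes.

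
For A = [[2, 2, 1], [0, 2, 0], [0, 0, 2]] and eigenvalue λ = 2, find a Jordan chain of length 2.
v_1 = [[-1, 1, -1]]^T, v_2 = [[1, 0, 0]]^T

We seek v_1 ∈ ker((A - 2I)^2) \ ker(A - 2I), then set v_{i+1} = (A - 2I) v_i.

One such chain is v_1 = [[-1, 1, -1]]^T, v_2 = [[1, 0, 0]]^T. Check: (A - 2I) v_2 = [[0, 0, 0]]^T = 0.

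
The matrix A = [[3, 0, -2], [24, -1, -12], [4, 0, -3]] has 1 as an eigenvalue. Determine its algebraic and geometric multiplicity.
The characteristic polynomial is (x - 1)(x + 1)^2, so the factor x - 1 appears with exponent 1: the algebraic multiplicity is 1.

rank(A - I) = 2, so the eigenspace has dimension 3 - 2 = 1: the geometric multiplicity is 1.

algebraic multiplicity 1, geometric multiplicity 1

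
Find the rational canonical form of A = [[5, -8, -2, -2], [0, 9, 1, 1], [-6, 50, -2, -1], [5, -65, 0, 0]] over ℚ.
R = [[5, 0, 0, 0], [0, 0, 0, -75], [0, 1, 0, 5], [0, 0, 1, 7]]

The invariant factors of A (the non-unit diagonal entries of the Smith normal form of xI - A over ℚ[x]) are x - 5, (x - 5)^2(x + 3), each dividing the next. The characteristic polynomial is their product, (x - 5)^3(x + 3).

The rational canonical form is the block-diagonal matrix of companion matrices C(f_i):
R = [[5, 0, 0, 0], [0, 0, 0, -75], [0, 1, 0, 5], [0, 0, 1, 7]].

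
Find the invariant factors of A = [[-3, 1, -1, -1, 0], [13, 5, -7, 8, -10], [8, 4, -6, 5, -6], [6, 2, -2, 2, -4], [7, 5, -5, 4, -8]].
x + 2, (x + 2)^2, (x + 2)^2

The Jordan structure of A has elementary divisors (x + 2)^2, (x + 2)^2, (x + 2). Arranging the block sizes at each eigenvalue in decreasing order and taking row products gives the invariant factors.

Invariant factors (smallest first, each dividing the next): x + 2, (x + 2)^2, (x + 2)^2.

Check: the last factor (x + 2)^2 is the minimal polynomial, and the product (x + 2)^5 is the characteristic polynomial.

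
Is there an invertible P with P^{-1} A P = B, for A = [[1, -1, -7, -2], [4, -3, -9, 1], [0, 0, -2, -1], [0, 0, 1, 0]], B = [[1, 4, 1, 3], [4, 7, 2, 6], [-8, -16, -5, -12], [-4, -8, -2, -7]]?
No.

Both have characteristic polynomial (x + 1)^4 and minimal polynomial (x + 1)^2. But rank(A + I) = 2 for A while rank(B + I) = 1 for B, so the number of Jordan blocks at λ = -1 differs. A and B are not similar.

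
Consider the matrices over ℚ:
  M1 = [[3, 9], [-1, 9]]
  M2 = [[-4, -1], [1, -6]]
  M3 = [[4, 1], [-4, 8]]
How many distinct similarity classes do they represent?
2 classes: {M1, M3}, {M2}

Characteristic polynomials: χ_{M1} = (x - 6)^2, χ_{M2} = (x + 5)^2, χ_{M3} = (x - 6)^2.

{M1, M3}: invariant factors (x - 6)^2.

{M2}: invariant factors (x + 5)^2.

Matrices are similar if and only if their invariant-factor lists agree; the partition into similarity classes is {M1, M3}, {M2}.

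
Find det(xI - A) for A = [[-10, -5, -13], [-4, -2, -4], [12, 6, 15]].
xI - A = [[x + 10, 5, 13], [4, x + 2, 4], [-12, -6, x - 15]].

Expanding det(xI - A) along the first row:
det(xI - A) = + (x + 10)·det([[x + 2, 4], [-6, x - 15]]) - (5)·det([[4, 4], [-12, x - 15]]) + (13)·det([[4, x + 2], [-12, -6]]).

Evaluating gives χ_A(x) = x^3 - 3x^2 = x^2(x - 3).

χ_A(x) = x^2(x - 3)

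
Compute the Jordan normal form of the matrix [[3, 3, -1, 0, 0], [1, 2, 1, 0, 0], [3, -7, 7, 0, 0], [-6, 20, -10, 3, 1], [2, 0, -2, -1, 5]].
J = [[4, 1, 0, 0, 0], [0, 4, 1, 0, 0], [0, 0, 4, 0, 0], [0, 0, 0, 4, 1], [0, 0, 0, 0, 4]]

The characteristic polynomial is det(xI - A) = (x - 4)^5, so the eigenvalues are 4 (algebraic multiplicity 5).

For λ = 4: rank(A - 4I) = 3, rank((A - 4I)^2) = 1, rank((A - 4I)^3) = 0. The eigenspace has dimension 5 - 3 = 2, so there are 2 Jordan blocks; the rank sequence gives block sizes [3, 2].

Assembling the blocks gives the Jordan form J above.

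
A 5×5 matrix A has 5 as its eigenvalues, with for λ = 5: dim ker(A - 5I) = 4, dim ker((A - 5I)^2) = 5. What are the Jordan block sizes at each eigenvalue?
λ = 5: successive nullity increments [4, 1] count blocks of size ≥ k; block sizes are [2, 1, 1, 1].

Jordan blocks: (5, 2), (5, 1), (5, 1), (5, 1)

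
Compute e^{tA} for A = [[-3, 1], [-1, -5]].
A has Jordan form J = [[-4, 1], [0, -4]] with A = PJP^{-1}, so e^{tA} = P e^{tJ} P^{-1}.

For a Jordan block J_k(λ), e^{tJ_k(λ)} = e^{λt} · (I + tN + t^2 N^2/2! + ... + t^{k-1} N^{k-1}/(k-1)!) where N is the nilpotent superdiagonal part.

Assembling the blocks and conjugating back gives the entries of e^{tA} as shown above.

e^{tA} = [[(t + 1)*e^{-4*t}, t*e^{-4*t}], [-t*e^{-4*t}, (1 - t)*e^{-4*t}]]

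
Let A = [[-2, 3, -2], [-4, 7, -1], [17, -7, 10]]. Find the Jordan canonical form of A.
The characteristic polynomial is det(xI - A) = (x - 5)^3, so the eigenvalues are 5 (algebraic multiplicity 3).

For λ = 5: rank(A - 5I) = 2, rank((A - 5I)^2) = 1, rank((A - 5I)^3) = 0. The eigenspace has dimension 3 - 2 = 1, so there is 1 Jordan block; the rank sequence gives block sizes [3].

Assembling the blocks gives the Jordan form J above.

J = [[5, 1, 0], [0, 5, 1], [0, 0, 5]]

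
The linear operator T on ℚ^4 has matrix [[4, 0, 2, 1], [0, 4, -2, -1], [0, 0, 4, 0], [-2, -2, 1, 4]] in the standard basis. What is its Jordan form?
The characteristic polynomial is det(xI - A) = (x - 4)^4, so the eigenvalues are 4 (algebraic multiplicity 4).

For λ = 4: rank(A - 4I) = 2, rank((A - 4I)^2) = 1, rank((A - 4I)^3) = 0. The eigenspace has dimension 4 - 2 = 2, so there are 2 Jordan blocks; the rank sequence gives block sizes [3, 1].

Assembling the blocks gives the Jordan form J above.

J = [[4, 1, 0, 0], [0, 4, 1, 0], [0, 0, 4, 0], [0, 0, 0, 4]]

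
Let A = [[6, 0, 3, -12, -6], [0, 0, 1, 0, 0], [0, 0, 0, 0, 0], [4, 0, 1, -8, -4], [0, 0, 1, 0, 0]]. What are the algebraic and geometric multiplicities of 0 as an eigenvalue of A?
The characteristic polynomial is x^4(x + 2), so the factor x appears with exponent 4: the algebraic multiplicity is 4.

rank(A) = 2, so the eigenspace has dimension 5 - 2 = 3: the geometric multiplicity is 3.

Since 3 < 4, A is not diagonalizable.

algebraic multiplicity 4, geometric multiplicity 3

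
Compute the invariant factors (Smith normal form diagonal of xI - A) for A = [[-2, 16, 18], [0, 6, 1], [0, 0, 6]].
(x - 6)^2(x + 2)

The Jordan structure of A has elementary divisors (x + 2), (x - 6)^2. Arranging the block sizes at each eigenvalue in decreasing order and taking row products gives the invariant factors.

Invariant factors (smallest first, each dividing the next): (x - 6)^2(x + 2).

Check: the last factor (x - 6)^2(x + 2) is the minimal polynomial, and the product (x - 6)^2(x + 2) is the characteristic polynomial.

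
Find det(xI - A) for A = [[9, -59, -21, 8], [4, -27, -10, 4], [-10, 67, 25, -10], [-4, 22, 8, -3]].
χ_A(x) = (x - 1)^4

xI - A = [[x - 9, 59, 21, -8], [-4, x + 27, 10, -4], [10, -67, x - 25, 10], [4, -22, -8, x + 3]].

Expanding det(xI - A) along the first row:
det(xI - A) = + (x - 9)·det([[x + 27, 10, -4], [-67, x - 25, 10], [-22, -8, x + 3]]) - (59)·det([[-4, 10, -4], [10, x - 25, 10], [4, -8, x + 3]]) + (21)·det([[-4, x + 27, -4], [10, -67, 10], [4, -22, x + 3]]) - (-8)·det([[-4, x + 27, 10], [10, -67, x - 25], [4, -22, -8]]).

Evaluating gives χ_A(x) = x^4 - 4x^3 + 6x^2 - 4x + 1 = (x - 1)^4.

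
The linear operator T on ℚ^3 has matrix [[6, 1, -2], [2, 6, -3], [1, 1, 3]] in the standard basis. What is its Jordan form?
The characteristic polynomial is det(xI - A) = (x - 5)^3, so the eigenvalues are 5 (algebraic multiplicity 3).

For λ = 5: rank(A - 5I) = 2, rank((A - 5I)^2) = 1, rank((A - 5I)^3) = 0. The eigenspace has dimension 3 - 2 = 1, so there is 1 Jordan block; the rank sequence gives block sizes [3].

Assembling the blocks gives the Jordan form J above.

J = [[5, 1, 0], [0, 5, 1], [0, 0, 5]]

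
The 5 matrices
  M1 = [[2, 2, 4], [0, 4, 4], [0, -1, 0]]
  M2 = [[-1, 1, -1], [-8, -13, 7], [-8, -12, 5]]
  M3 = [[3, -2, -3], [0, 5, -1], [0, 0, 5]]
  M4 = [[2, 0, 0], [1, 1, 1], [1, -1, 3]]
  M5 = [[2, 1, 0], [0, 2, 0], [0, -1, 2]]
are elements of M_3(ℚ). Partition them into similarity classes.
3 classes: {M1, M4, M5}, {M2}, {M3}

Characteristic polynomials: χ_{M1} = (x - 2)^3, χ_{M2} = (x + 3)^3, χ_{M3} = (x - 5)^2(x - 3), χ_{M4} = (x - 2)^3, χ_{M5} = (x - 2)^3.

{M1, M4, M5}: invariant factors x - 2, (x - 2)^2.

{M2}: invariant factors (x + 3)^3.

{M3}: invariant factors (x - 5)^2(x - 3).

Matrices are similar if and only if their invariant-factor lists agree; the partition into similarity classes is {M1, M4, M5}, {M2}, {M3}.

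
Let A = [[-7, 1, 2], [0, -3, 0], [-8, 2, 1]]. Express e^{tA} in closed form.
A has Jordan form J = [[-3, 1, 0], [0, -3, 0], [0, 0, -3]] with A = PJP^{-1}, so e^{tA} = P e^{tJ} P^{-1}.

For a Jordan block J_k(λ), e^{tJ_k(λ)} = e^{λt} · (I + tN + t^2 N^2/2! + ... + t^{k-1} N^{k-1}/(k-1)!) where N is the nilpotent superdiagonal part.

Assembling the blocks and conjugating back gives the entries of e^{tA} as shown above.

e^{tA} = [[(1 - 4*t)*e^{-3*t}, t*e^{-3*t}, 2*t*e^{-3*t}], [0, e^{-3*t}, 0], [-8*t*e^{-3*t}, 2*t*e^{-3*t}, (4*t + 1)*e^{-3*t}]]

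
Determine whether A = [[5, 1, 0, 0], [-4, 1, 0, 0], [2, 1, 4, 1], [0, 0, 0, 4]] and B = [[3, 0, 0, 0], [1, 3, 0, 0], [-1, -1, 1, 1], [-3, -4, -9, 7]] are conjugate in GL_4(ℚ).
Two matrices over a field are similar if and only if they have the same invariant factors.

Both A and B have characteristic polynomial (x - 4)^2(x - 3)^2 and minimal polynomial (x - 4)^2(x - 3)^2. Computing further, both have invariant factors (x - 4)^2(x - 3)^2. Hence A and B are similar.

Yes.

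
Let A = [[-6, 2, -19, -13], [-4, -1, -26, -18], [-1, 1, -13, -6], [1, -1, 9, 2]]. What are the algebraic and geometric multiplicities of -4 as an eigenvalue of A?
algebraic multiplicity 2, geometric multiplicity 1

The characteristic polynomial is (x + 4)^2(x + 5)^2, so the factor x + 4 appears with exponent 2: the algebraic multiplicity is 2.

rank(A + 4I) = 3, so the eigenspace has dimension 4 - 3 = 1: the geometric multiplicity is 1.

Since 1 < 2, A is not diagonalizable.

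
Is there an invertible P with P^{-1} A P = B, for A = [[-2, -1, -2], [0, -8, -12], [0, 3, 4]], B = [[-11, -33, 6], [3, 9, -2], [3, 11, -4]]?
Yes.

Two matrices over a field are similar if and only if they have the same invariant factors.

Both A and B have characteristic polynomial (x + 2)^3 and minimal polynomial (x + 2)^2. Computing further, both have invariant factors x + 2, (x + 2)^2. Hence A and B are similar.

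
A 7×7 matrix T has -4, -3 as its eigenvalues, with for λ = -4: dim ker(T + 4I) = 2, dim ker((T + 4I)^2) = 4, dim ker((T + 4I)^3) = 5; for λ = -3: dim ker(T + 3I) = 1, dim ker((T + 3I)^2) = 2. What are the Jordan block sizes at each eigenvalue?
λ = -4: successive nullity increments [2, 2, 1] count blocks of size ≥ k; block sizes are [3, 2].
λ = -3: successive nullity increments [1, 1] count blocks of size ≥ k; block sizes are [2].

Jordan blocks: (-4, 3), (-4, 2), (-3, 2)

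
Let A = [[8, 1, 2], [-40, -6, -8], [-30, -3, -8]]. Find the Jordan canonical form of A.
The characteristic polynomial is det(xI - A) = (x + 2)^3, so the eigenvalues are -2 (algebraic multiplicity 3).

For λ = -2: rank(A + 2I) = 1, rank((A + 2I)^2) = 0. The eigenspace has dimension 3 - 1 = 2, so there are 2 Jordan blocks; the rank sequence gives block sizes [2, 1].

Assembling the blocks gives the Jordan form J above.

J = [[-2, 1, 0], [0, -2, 0], [0, 0, -2]]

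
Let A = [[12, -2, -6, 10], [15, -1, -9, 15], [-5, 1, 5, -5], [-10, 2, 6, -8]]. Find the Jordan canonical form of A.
The characteristic polynomial is det(xI - A) = (x - 2)^4, so the eigenvalues are 2 (algebraic multiplicity 4).

For λ = 2: rank(A - 2I) = 1, rank((A - 2I)^2) = 0. The eigenspace has dimension 4 - 1 = 3, so there are 3 Jordan blocks; the rank sequence gives block sizes [2, 1, 1].

Assembling the blocks gives the Jordan form J above.

J = [[2, 1, 0, 0], [0, 2, 0, 0], [0, 0, 2, 0], [0, 0, 0, 2]]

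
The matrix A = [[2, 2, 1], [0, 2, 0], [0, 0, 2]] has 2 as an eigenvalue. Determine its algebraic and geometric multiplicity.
algebraic multiplicity 3, geometric multiplicity 2

The characteristic polynomial is (x - 2)^3, so the factor x - 2 appears with exponent 3: the algebraic multiplicity is 3.

rank(A - 2I) = 1, so the eigenspace has dimension 3 - 1 = 2: the geometric multiplicity is 2.

Since 2 < 3, A is not diagonalizable.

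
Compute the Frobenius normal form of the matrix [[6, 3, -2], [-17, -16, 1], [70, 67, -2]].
The invariant factors of A (the non-unit diagonal entries of the Smith normal form of xI - A over ℚ[x]) are (x + 4)^3, each dividing the next. The characteristic polynomial is their product, (x + 4)^3.

The rational canonical form is the block-diagonal matrix of companion matrices C(f_i):
R = [[0, 0, -64], [1, 0, -48], [0, 1, -12]].

R = [[0, 0, -64], [1, 0, -48], [0, 1, -12]]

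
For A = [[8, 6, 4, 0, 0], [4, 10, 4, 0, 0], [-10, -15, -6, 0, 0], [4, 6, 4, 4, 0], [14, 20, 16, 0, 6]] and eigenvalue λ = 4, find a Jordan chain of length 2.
We seek v_1 ∈ ker((A - 4I)^2) \ ker(A - 4I), then set v_{i+1} = (A - 4I) v_i.

One such chain is v_1 = [[-1, -1, 3, -1, -4]]^T, v_2 = [[2, 2, -5, 2, 6]]^T. Check: (A - 4I) v_2 = [[0, 0, 0, 0, 0]]^T = 0.

v_1 = [[-1, -1, 3, -1, -4]]^T, v_2 = [[2, 2, -5, 2, 6]]^T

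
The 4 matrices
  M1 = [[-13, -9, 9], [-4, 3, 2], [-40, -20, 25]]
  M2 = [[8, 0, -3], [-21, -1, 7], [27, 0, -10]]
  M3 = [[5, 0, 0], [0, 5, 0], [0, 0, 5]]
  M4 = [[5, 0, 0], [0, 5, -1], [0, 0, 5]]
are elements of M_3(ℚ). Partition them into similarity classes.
3 classes: {M1, M4}, {M2}, {M3}

Characteristic polynomials: χ_{M1} = (x - 5)^3, χ_{M2} = (x + 1)^3, χ_{M3} = (x - 5)^3, χ_{M4} = (x - 5)^3.

{M1, M4}: invariant factors x - 5, (x - 5)^2.

{M2}: invariant factors x + 1, (x + 1)^2.

{M3}: invariant factors x - 5, x - 5, x - 5.

Matrices are similar if and only if their invariant-factor lists agree; the partition into similarity classes is {M1, M4}, {M2}, {M3}.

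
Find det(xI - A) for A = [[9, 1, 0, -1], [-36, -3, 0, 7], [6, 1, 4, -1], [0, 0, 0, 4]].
xI - A = [[x - 9, -1, 0, 1], [36, x + 3, 0, -7], [-6, -1, x - 4, 1], [0, 0, 0, x - 4]].

Expanding det(xI - A) along the first row:
det(xI - A) = + (x - 9)·det([[x + 3, 0, -7], [-1, x - 4, 1], [0, 0, x - 4]]) - (-1)·det([[36, 0, -7], [-6, x - 4, 1], [0, 0, x - 4]]) + (0)·det([[36, x + 3, -7], [-6, -1, 1], [0, 0, x - 4]]) - (1)·det([[36, x + 3, 0], [-6, -1, x - 4], [0, 0, 0]]).

Evaluating gives χ_A(x) = x^4 - 14x^3 + 73x^2 - 168x + 144 = (x - 4)^2(x - 3)^2.

χ_A(x) = (x - 4)^2(x - 3)^2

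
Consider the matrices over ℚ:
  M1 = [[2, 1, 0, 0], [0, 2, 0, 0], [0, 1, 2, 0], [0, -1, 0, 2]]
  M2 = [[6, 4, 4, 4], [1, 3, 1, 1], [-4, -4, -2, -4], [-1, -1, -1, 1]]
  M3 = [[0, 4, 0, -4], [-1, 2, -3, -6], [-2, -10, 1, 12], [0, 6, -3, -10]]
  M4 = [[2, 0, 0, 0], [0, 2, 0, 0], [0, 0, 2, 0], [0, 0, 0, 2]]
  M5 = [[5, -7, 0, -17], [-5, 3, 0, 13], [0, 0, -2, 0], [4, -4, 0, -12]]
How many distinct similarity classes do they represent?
Characteristic polynomials: χ_{M1} = (x - 2)^4, χ_{M2} = (x - 2)^4, χ_{M3} = (x + 1)(x + 2)^3, χ_{M4} = (x - 2)^4, χ_{M5} = x(x + 2)^3.

{M1, M2}: invariant factors x - 2, x - 2, (x - 2)^2.

{M3}: invariant factors x + 2, (x + 1)(x + 2)^2.

{M4}: invariant factors x - 2, x - 2, x - 2, x - 2.

{M5}: invariant factors x + 2, x(x + 2)^2.

Matrices are similar if and only if their invariant-factor lists agree; the partition into similarity classes is {M1, M2}, {M3}, {M4}, {M5}.

4 classes: {M1, M2}, {M3}, {M4}, {M5}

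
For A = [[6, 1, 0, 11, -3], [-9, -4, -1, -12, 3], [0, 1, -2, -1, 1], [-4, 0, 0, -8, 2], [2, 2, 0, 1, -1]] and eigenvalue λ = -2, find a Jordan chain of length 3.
We seek v_1 ∈ ker((A + 2I)^3) \ ker((A + 2I)^2), then set v_{i+1} = (A + 2I) v_i.

One such chain is v_1 = [[1, -2, 0, 0, 2]]^T, v_2 = [[0, 1, 0, 0, 0]]^T, v_3 = [[1, -2, 1, 0, 2]]^T. Check: (A + 2I) v_3 = [[0, 0, 0, 0, 0]]^T = 0.

v_1 = [[1, -2, 0, 0, 2]]^T, v_2 = [[0, 1, 0, 0, 0]]^T, v_3 = [[1, -2, 1, 0, 2]]^T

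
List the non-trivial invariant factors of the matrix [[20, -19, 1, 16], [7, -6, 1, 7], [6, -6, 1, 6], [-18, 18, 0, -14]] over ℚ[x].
(x - 4)(x - 1)^2(x + 5)

The Jordan structure of A has elementary divisors (x + 5), (x - 1)^2, (x - 4). Arranging the block sizes at each eigenvalue in decreasing order and taking row products gives the invariant factors.

Invariant factors (smallest first, each dividing the next): (x - 4)(x - 1)^2(x + 5).

Check: the last factor (x - 4)(x - 1)^2(x + 5) is the minimal polynomial, and the product (x - 4)(x - 1)^2(x + 5) is the characteristic polynomial.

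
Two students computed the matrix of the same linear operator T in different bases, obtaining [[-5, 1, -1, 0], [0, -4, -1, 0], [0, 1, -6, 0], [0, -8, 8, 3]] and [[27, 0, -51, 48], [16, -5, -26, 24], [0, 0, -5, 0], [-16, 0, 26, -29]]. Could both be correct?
Two matrices over a field are similar if and only if they have the same invariant factors.

Both A and B have characteristic polynomial (x - 3)(x + 5)^3 and minimal polynomial (x - 3)(x + 5)^2. Computing further, both have invariant factors x + 5, (x - 3)(x + 5)^2. Hence A and B are similar.

Yes.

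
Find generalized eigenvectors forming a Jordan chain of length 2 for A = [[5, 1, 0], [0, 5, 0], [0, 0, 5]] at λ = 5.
v_1 = [[-1, 1, -2]]^T, v_2 = [[1, 0, 0]]^T

We seek v_1 ∈ ker((A - 5I)^2) \ ker(A - 5I), then set v_{i+1} = (A - 5I) v_i.

One such chain is v_1 = [[-1, 1, -2]]^T, v_2 = [[1, 0, 0]]^T. Check: (A - 5I) v_2 = [[0, 0, 0]]^T = 0.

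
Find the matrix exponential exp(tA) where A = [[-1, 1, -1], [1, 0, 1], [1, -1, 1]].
e^{tA} = [[t^2/2 - t + 1, t, t*(t - 2)/2], [t, 1, t], [t*(2 - t)/2, -t, -t^2/2 + t + 1]]

A has Jordan form J = [[0, 1, 0], [0, 0, 1], [0, 0, 0]] with A = PJP^{-1}, so e^{tA} = P e^{tJ} P^{-1}.

For a Jordan block J_k(λ), e^{tJ_k(λ)} = e^{λt} · (I + tN + t^2 N^2/2! + ... + t^{k-1} N^{k-1}/(k-1)!) where N is the nilpotent superdiagonal part.

Assembling the blocks and conjugating back gives the entries of e^{tA} as shown above.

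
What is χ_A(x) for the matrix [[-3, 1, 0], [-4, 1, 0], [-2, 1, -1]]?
χ_A(x) = (x + 1)^3

xI - A = [[x + 3, -1, 0], [4, x - 1, 0], [2, -1, x + 1]].

Expanding det(xI - A) along the first row:
det(xI - A) = + (x + 3)·det([[x - 1, 0], [-1, x + 1]]) - (-1)·det([[4, 0], [2, x + 1]]) + (0)·det([[4, x - 1], [2, -1]]).

Evaluating gives χ_A(x) = x^3 + 3x^2 + 3x + 1 = (x + 1)^3.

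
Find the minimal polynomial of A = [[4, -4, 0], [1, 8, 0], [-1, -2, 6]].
m_A(x) = (x - 6)^2

The characteristic polynomial factors as (x - 6)^3. The minimal polynomial is ∏(x - λ)^{k_λ} where k_λ is the size of the largest Jordan block at λ.

For λ = 6: rank(A - 6I) = 1, and the largest Jordan block has size 2 (the smallest k with rank((A - 6I)^k) = rank((A - 6I)^(k+1))).

So m_A(x) = (x - 6)^2.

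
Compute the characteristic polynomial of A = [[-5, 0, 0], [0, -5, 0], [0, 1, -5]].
xI - A = [[x + 5, 0, 0], [0, x + 5, 0], [0, -1, x + 5]].

Expanding det(xI - A) along the first row:
det(xI - A) = + (x + 5)·det([[x + 5, 0], [-1, x + 5]]) - (0)·det([[0, 0], [0, x + 5]]) + (0)·det([[0, x + 5], [0, -1]]).

Evaluating gives χ_A(x) = x^3 + 15x^2 + 75x + 125 = (x + 5)^3.

χ_A(x) = (x + 5)^3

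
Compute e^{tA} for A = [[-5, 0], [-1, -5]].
e^{tA} = [[e^{-5*t}, 0], [-t*e^{-5*t}, e^{-5*t}]]

A has Jordan form J = [[-5, 1], [0, -5]] with A = PJP^{-1}, so e^{tA} = P e^{tJ} P^{-1}.

For a Jordan block J_k(λ), e^{tJ_k(λ)} = e^{λt} · (I + tN + t^2 N^2/2! + ... + t^{k-1} N^{k-1}/(k-1)!) where N is the nilpotent superdiagonal part.

Assembling the blocks and conjugating back gives the entries of e^{tA} as shown above.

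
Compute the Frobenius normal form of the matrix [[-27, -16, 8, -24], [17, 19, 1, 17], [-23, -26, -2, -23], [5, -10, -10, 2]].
The invariant factors of A (the non-unit diagonal entries of the Smith normal form of xI - A over ℚ[x]) are x + 3, (x + 3)(x^2 + 2x + 4), each dividing the next. The characteristic polynomial is their product, (x + 3)^2(x^2 + 2x + 4).

The rational canonical form is the block-diagonal matrix of companion matrices C(f_i):
R = [[-3, 0, 0, 0], [0, 0, 0, -12], [0, 1, 0, -10], [0, 0, 1, -5]].

Note the characteristic polynomial does not split into linear factors over ℚ, so A has no Jordan form over ℚ; the rational canonical form exists over any field.

R = [[-3, 0, 0, 0], [0, 0, 0, -12], [0, 1, 0, -10], [0, 0, 1, -5]]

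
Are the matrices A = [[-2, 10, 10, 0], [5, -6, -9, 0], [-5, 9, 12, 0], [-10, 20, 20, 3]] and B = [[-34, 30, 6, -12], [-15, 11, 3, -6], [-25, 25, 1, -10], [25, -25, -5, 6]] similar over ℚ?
trace(A) = 7 but trace(B) = -16. The trace is a similarity invariant, so A and B are not similar.

No.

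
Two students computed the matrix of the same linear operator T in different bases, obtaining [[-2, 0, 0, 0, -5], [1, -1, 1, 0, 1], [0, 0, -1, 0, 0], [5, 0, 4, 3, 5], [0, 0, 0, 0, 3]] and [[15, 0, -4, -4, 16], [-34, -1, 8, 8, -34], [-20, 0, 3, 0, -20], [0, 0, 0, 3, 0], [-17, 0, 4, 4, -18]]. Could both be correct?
No.

Both have characteristic polynomial (x - 3)^2(x + 1)^2(x + 2), but the minimal polynomial of A is (x - 3)(x + 1)^2(x + 2) while the minimal polynomial of B is (x - 3)(x + 1)(x + 2). The minimal polynomial is a similarity invariant, so A and B are not similar.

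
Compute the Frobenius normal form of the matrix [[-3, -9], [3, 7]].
The invariant factors of A (the non-unit diagonal entries of the Smith normal form of xI - A over ℚ[x]) are x^2 - 4x + 6, each dividing the next. The characteristic polynomial is their product, x^2 - 4x + 6.

The rational canonical form is the block-diagonal matrix of companion matrices C(f_i):
R = [[0, -6], [1, 4]].

Note the characteristic polynomial does not split into linear factors over ℚ, so A has no Jordan form over ℚ; the rational canonical form exists over any field.

R = [[0, -6], [1, 4]]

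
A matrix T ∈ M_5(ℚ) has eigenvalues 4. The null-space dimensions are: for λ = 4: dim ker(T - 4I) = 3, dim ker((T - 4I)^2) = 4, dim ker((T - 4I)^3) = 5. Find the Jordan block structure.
Jordan blocks: (4, 3), (4, 1), (4, 1)

λ = 4: successive nullity increments [3, 1, 1] count blocks of size ≥ k; block sizes are [3, 1, 1].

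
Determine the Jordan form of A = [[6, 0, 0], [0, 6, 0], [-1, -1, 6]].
The characteristic polynomial is det(xI - A) = (x - 6)^3, so the eigenvalues are 6 (algebraic multiplicity 3).

For λ = 6: rank(A - 6I) = 1, rank((A - 6I)^2) = 0. The eigenspace has dimension 3 - 1 = 2, so there are 2 Jordan blocks; the rank sequence gives block sizes [2, 1].

Assembling the blocks gives the Jordan form J above.

J = [[6, 1, 0], [0, 6, 0], [0, 0, 6]]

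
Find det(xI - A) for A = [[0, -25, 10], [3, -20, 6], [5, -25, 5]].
xI - A = [[x, 25, -10], [-3, x + 20, -6], [-5, 25, x - 5]].

Expanding det(xI - A) along the first row:
det(xI - A) = + (x)·det([[x + 20, -6], [25, x - 5]]) - (25)·det([[-3, -6], [-5, x - 5]]) + (-10)·det([[-3, x + 20], [-5, 25]]).

Evaluating gives χ_A(x) = x^3 + 15x^2 + 75x + 125 = (x + 5)^3.

χ_A(x) = (x + 5)^3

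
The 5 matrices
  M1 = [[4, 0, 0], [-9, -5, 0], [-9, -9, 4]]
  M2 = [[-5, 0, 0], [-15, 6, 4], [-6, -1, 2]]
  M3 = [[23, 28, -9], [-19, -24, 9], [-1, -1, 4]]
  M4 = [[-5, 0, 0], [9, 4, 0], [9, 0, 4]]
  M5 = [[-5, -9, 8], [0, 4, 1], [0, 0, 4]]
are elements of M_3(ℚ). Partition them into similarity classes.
Characteristic polynomials: χ_{M1} = (x - 4)^2(x + 5), χ_{M2} = (x - 4)^2(x + 5), χ_{M3} = (x - 4)^2(x + 5), χ_{M4} = (x - 4)^2(x + 5), χ_{M5} = (x - 4)^2(x + 5).

{M1, M4}: invariant factors x - 4, (x - 4)(x + 5).

{M2, M3, M5}: invariant factors (x - 4)^2(x + 5).

Matrices are similar if and only if their invariant-factor lists agree; the partition into similarity classes is {M1, M4}, {M2, M3, M5}.

2 classes: {M1, M4}, {M2, M3, M5}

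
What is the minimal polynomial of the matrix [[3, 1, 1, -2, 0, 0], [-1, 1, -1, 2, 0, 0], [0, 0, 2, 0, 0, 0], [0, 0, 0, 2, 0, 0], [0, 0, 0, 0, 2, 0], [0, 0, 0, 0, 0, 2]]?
The characteristic polynomial factors as (x - 2)^6. The minimal polynomial is ∏(x - λ)^{k_λ} where k_λ is the size of the largest Jordan block at λ.

For λ = 2: rank(A - 2I) = 1, and the largest Jordan block has size 2 (the smallest k with rank((A - 2I)^k) = rank((A - 2I)^(k+1))).

So m_A(x) = (x - 2)^2.

m_A(x) = (x - 2)^2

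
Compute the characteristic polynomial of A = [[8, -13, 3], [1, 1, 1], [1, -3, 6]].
xI - A = [[x - 8, 13, -3], [-1, x - 1, -1], [-1, 3, x - 6]].

Expanding det(xI - A) along the first row:
det(xI - A) = + (x - 8)·det([[x - 1, -1], [3, x - 6]]) - (13)·det([[-1, -1], [-1, x - 6]]) + (-3)·det([[-1, x - 1], [-1, 3]]).

Evaluating gives χ_A(x) = x^3 - 15x^2 + 75x - 125 = (x - 5)^3.

χ_A(x) = (x - 5)^3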